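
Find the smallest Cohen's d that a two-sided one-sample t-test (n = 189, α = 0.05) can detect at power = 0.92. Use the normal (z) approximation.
d ≈ 0.24

Minimum detectable effect (one-sample t-test, normal approximation):
d = (z_{α/2} + z_β) / √n
d = (1.960 + 1.405) / √189
d = 3.365 / 13.748
d ≈ 0.24

By Cohen's convention (0.2 small / 0.5 medium / 0.8 large): small effect.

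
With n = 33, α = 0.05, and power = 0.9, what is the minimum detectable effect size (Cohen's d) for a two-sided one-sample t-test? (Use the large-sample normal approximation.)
d ≈ 0.56

Minimum detectable effect (one-sample t-test, normal approximation):
d = (z_{α/2} + z_β) / √n
d = (1.960 + 1.282) / √33
d = 3.242 / 5.745
d ≈ 0.56

By Cohen's convention (0.2 small / 0.5 medium / 0.8 large): medium effect.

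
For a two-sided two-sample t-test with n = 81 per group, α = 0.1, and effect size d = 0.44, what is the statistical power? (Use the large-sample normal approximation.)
Power ≈ 0.88

Power calculation (two-sample t-test, normal approximation):
z_β = d · √(n/2) - z_{α/2}
z_β = 0.44 · √(81/2) - 1.645
z_β = 0.44 · 6.364 - 1.645
z_β = 1.155

Power = Φ(z_β) = Φ(1.155) ≈ 0.876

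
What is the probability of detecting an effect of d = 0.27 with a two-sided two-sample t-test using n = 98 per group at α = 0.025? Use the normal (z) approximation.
Power ≈ 0.36

Power calculation (two-sample t-test, normal approximation):
z_β = d · √(n/2) - z_{α/2}
z_β = 0.27 · √(98/2) - 2.241
z_β = 0.27 · 7.000 - 2.241
z_β = -0.351

Power = Φ(z_β) = Φ(-0.351) ≈ 0.363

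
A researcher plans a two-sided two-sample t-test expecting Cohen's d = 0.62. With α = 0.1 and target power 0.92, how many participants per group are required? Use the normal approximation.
n = 49 per group

Sample size formula (two-sample t-test, normal approximation):
n = 2 · ((z_{α/2} + z_β) / d)²

z_{α/2} = 1.645 (for α = 0.1, two-sided)
z_β = 1.405 (for power = 0.92)
d = 0.62

n = 2 · ((1.645 + 1.405) / 0.62)²
n = 2 · (4.919)²
n ≈ 48.39
Round up to the next whole number: n = 49 per group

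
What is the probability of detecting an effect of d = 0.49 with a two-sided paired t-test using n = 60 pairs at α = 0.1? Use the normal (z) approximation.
Power ≈ 0.98

Power calculation (paired t-test, normal approximation):
z_β = d · √n - z_{α/2}
z_β = 0.49 · √60 - 1.645
z_β = 0.49 · 7.746 - 1.645
z_β = 2.151

Power = Φ(z_β) = Φ(2.151) ≈ 0.984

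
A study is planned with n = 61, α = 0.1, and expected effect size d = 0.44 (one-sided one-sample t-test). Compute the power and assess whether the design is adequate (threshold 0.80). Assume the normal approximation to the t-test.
Power ≈ 0.98; the study is adequately powered (power ≥ 0.80)

Power calculation (one-sample t-test, normal approximation):
z_β = d · √n - z_α
z_β = 0.44 · √61 - 1.282
z_β = 0.44 · 7.810 - 1.282
z_β = 2.155

Power = Φ(z_β) = Φ(2.155) ≈ 0.984

Effect size d = 0.44 is small by Cohen's convention (0.2/0.5/0.8).

Threshold: power ≥ 0.80 is conventionally adequate.
Power ≈ 0.98 → the study is adequately powered (power ≥ 0.80).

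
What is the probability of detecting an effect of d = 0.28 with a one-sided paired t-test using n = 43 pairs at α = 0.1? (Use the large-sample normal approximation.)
Power ≈ 0.71

Power calculation (paired t-test, normal approximation):
z_β = d · √n - z_α
z_β = 0.28 · √43 - 1.282
z_β = 0.28 · 6.557 - 1.282
z_β = 0.555

Power = Φ(z_β) = Φ(0.555) ≈ 0.710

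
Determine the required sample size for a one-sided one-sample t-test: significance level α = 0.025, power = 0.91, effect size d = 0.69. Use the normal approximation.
n = 23

Sample size formula (one-sample t-test, normal approximation):
n = ((z_α + z_β) / d)²

z_α = 1.960 (for α = 0.025, one-sided)
z_β = 1.341 (for power = 0.91)
d = 0.69

n = ((1.960 + 1.341) / 0.69)²
n = (4.784)²
n ≈ 22.89
Round up to the next whole number: n = 23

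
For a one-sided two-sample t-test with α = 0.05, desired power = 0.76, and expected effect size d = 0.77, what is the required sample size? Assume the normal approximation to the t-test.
n = 19 per group

Sample size formula (two-sample t-test, normal approximation):
n = 2 · ((z_α + z_β) / d)²

z_α = 1.645 (for α = 0.05, one-sided)
z_β = 0.706 (for power = 0.76)
d = 0.77

n = 2 · ((1.645 + 0.706) / 0.77)²
n = 2 · (3.053)²
n ≈ 18.64
Round up to the next whole number: n = 19 per group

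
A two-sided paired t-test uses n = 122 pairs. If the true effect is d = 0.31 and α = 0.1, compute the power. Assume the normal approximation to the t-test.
Power ≈ 0.96

Power calculation (paired t-test, normal approximation):
z_β = d · √n - z_{α/2}
z_β = 0.31 · √122 - 1.645
z_β = 0.31 · 11.045 - 1.645
z_β = 1.779

Power = Φ(z_β) = Φ(1.779) ≈ 0.962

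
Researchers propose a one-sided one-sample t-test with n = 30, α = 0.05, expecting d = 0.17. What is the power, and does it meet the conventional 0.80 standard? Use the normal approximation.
Power ≈ 0.24; the study is underpowered (power < 0.80)

Power calculation (one-sample t-test, normal approximation):
z_β = d · √n - z_α
z_β = 0.17 · √30 - 1.645
z_β = 0.17 · 5.477 - 1.645
z_β = -0.714

Power = Φ(z_β) = Φ(-0.714) ≈ 0.238

Effect size d = 0.17 is very small by Cohen's convention (0.2/0.5/0.8).

Threshold: power ≥ 0.80 is conventionally adequate.
Power ≈ 0.24 → the study is underpowered (power < 0.80).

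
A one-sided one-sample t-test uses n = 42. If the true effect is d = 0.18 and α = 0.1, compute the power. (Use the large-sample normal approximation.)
Power ≈ 0.45

Power calculation (one-sample t-test, normal approximation):
z_β = d · √n - z_α
z_β = 0.18 · √42 - 1.282
z_β = 0.18 · 6.481 - 1.282
z_β = -0.115

Power = Φ(z_β) = Φ(-0.115) ≈ 0.454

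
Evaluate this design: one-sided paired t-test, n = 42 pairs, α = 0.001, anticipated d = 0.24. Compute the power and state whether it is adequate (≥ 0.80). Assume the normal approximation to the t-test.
Power ≈ 0.06; the study is underpowered (power < 0.80)

Power calculation (paired t-test, normal approximation):
z_β = d · √n - z_α
z_β = 0.24 · √42 - 3.090
z_β = 0.24 · 6.481 - 3.090
z_β = -1.535

Power = Φ(z_β) = Φ(-1.535) ≈ 0.062

Effect size d = 0.24 is small by Cohen's convention (0.2/0.5/0.8).

Threshold: power ≥ 0.80 is conventionally adequate.
Power ≈ 0.06 → the study is underpowered (power < 0.80).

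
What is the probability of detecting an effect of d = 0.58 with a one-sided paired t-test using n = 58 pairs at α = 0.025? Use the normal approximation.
Power ≈ 0.99

Power calculation (paired t-test, normal approximation):
z_β = d · √n - z_α
z_β = 0.58 · √58 - 1.960
z_β = 0.58 · 7.616 - 1.960
z_β = 2.457

Power = Φ(z_β) = Φ(2.457) ≈ 0.993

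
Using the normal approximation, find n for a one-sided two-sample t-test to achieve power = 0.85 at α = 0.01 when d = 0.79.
n = 37 per group

Sample size formula (two-sample t-test, normal approximation):
n = 2 · ((z_α + z_β) / d)²

z_α = 2.326 (for α = 0.01, one-sided)
z_β = 1.036 (for power = 0.85)
d = 0.79

n = 2 · ((2.326 + 1.036) / 0.79)²
n = 2 · (4.256)²
n ≈ 36.23
Round up to the next whole number: n = 37 per group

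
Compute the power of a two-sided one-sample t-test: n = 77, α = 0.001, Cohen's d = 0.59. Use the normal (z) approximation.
Power ≈ 0.97

Power calculation (one-sample t-test, normal approximation):
z_β = d · √n - z_{α/2}
z_β = 0.59 · √77 - 3.291
z_β = 0.59 · 8.775 - 3.291
z_β = 1.887

Power = Φ(z_β) = Φ(1.887) ≈ 0.970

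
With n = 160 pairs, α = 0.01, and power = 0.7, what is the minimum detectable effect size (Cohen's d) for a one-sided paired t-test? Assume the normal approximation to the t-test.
d ≈ 0.23

Minimum detectable effect (paired t-test, normal approximation):
d = (z_α + z_β) / √n
d = (2.326 + 0.524) / √160
d = 2.851 / 12.649
d ≈ 0.23

By Cohen's convention (0.2 small / 0.5 medium / 0.8 large): small effect.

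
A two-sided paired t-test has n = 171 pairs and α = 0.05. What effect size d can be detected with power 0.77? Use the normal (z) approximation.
d ≈ 0.21

Minimum detectable effect (paired t-test, normal approximation):
d = (z_{α/2} + z_β) / √n
d = (1.960 + 0.739) / √171
d = 2.699 / 13.077
d ≈ 0.21

By Cohen's convention (0.2 small / 0.5 medium / 0.8 large): small effect.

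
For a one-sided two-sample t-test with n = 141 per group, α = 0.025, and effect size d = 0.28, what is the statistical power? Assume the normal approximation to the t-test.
Power ≈ 0.65

Power calculation (two-sample t-test, normal approximation):
z_β = d · √(n/2) - z_α
z_β = 0.28 · √(141/2) - 1.960
z_β = 0.28 · 8.396 - 1.960
z_β = 0.391

Power = Φ(z_β) = Φ(0.391) ≈ 0.652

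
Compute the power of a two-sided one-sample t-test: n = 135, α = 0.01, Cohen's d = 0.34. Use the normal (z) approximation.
Power ≈ 0.92

Power calculation (one-sample t-test, normal approximation):
z_β = d · √n - z_{α/2}
z_β = 0.34 · √135 - 2.576
z_β = 0.34 · 11.619 - 2.576
z_β = 1.375

Power = Φ(z_β) = Φ(1.375) ≈ 0.915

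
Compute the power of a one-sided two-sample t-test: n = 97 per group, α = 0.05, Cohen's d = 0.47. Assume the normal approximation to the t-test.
Power ≈ 0.95

Power calculation (two-sample t-test, normal approximation):
z_β = d · √(n/2) - z_α
z_β = 0.47 · √(97/2) - 1.645
z_β = 0.47 · 6.964 - 1.645
z_β = 1.628

Power = Φ(z_β) = Φ(1.628) ≈ 0.948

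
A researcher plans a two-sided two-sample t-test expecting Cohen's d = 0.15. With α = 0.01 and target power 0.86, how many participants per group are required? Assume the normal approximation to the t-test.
n = 1189 per group

Sample size formula (two-sample t-test, normal approximation):
n = 2 · ((z_{α/2} + z_β) / d)²

z_{α/2} = 2.576 (for α = 0.01, two-sided)
z_β = 1.080 (for power = 0.86)
d = 0.15

n = 2 · ((2.576 + 1.080) / 0.15)²
n = 2 · (24.373)²
n ≈ 1188.09
Round up to the next whole number: n = 1189 per group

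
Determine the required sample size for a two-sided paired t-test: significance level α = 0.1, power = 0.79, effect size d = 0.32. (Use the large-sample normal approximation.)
n = 59 pairs

Sample size formula (paired t-test, normal approximation):
n = ((z_{α/2} + z_β) / d)²

z_{α/2} = 1.645 (for α = 0.1, two-sided)
z_β = 0.806 (for power = 0.79)
d = 0.32

n = ((1.645 + 0.806) / 0.32)²
n = (7.659)²
n ≈ 58.66
Round up to the next whole number: n = 59 pairs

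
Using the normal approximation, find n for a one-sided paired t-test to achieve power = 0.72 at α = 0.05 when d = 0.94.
n = 6 pairs

Sample size formula (paired t-test, normal approximation):
n = ((z_α + z_β) / d)²

z_α = 1.645 (for α = 0.05, one-sided)
z_β = 0.583 (for power = 0.72)
d = 0.94

n = ((1.645 + 0.583) / 0.94)²
n = (2.370)²
n ≈ 5.62
Round up to the next whole number: n = 6 pairs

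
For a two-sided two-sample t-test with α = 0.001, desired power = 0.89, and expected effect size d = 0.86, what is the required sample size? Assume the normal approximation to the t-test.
n = 56 per group

Sample size formula (two-sample t-test, normal approximation):
n = 2 · ((z_{α/2} + z_β) / d)²

z_{α/2} = 3.291 (for α = 0.001, two-sided)
z_β = 1.227 (for power = 0.89)
d = 0.86

n = 2 · ((3.291 + 1.227) / 0.86)²
n = 2 · (5.253)²
n ≈ 55.19
Round up to the next whole number: n = 56 per group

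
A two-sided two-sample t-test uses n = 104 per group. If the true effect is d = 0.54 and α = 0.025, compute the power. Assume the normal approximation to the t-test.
Power ≈ 0.95

Power calculation (two-sample t-test, normal approximation):
z_β = d · √(n/2) - z_{α/2}
z_β = 0.54 · √(104/2) - 2.241
z_β = 0.54 · 7.211 - 2.241
z_β = 1.653

Power = Φ(z_β) = Φ(1.653) ≈ 0.951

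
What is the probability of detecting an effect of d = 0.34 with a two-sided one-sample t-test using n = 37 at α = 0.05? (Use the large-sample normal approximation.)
Power ≈ 0.54

Power calculation (one-sample t-test, normal approximation):
z_β = d · √n - z_{α/2}
z_β = 0.34 · √37 - 1.960
z_β = 0.34 · 6.083 - 1.960
z_β = 0.108

Power = Φ(z_β) = Φ(0.108) ≈ 0.543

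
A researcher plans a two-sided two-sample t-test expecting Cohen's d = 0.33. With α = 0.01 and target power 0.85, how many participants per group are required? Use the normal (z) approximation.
n = 240 per group

Sample size formula (two-sample t-test, normal approximation):
n = 2 · ((z_{α/2} + z_β) / d)²

z_{α/2} = 2.576 (for α = 0.01, two-sided)
z_β = 1.036 (for power = 0.85)
d = 0.33

n = 2 · ((2.576 + 1.036) / 0.33)²
n = 2 · (10.945)²
n ≈ 239.59
Round up to the next whole number: n = 240 per group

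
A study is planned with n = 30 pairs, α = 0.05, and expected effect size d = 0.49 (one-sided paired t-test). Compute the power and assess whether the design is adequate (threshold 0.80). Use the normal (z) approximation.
Power ≈ 0.85; the study is adequately powered (power ≥ 0.80)

Power calculation (paired t-test, normal approximation):
z_β = d · √n - z_α
z_β = 0.49 · √30 - 1.645
z_β = 0.49 · 5.477 - 1.645
z_β = 1.039

Power = Φ(z_β) = Φ(1.039) ≈ 0.851

Effect size d = 0.49 is small by Cohen's convention (0.2/0.5/0.8).

Threshold: power ≥ 0.80 is conventionally adequate.
Power ≈ 0.85 → the study is adequately powered (power ≥ 0.80).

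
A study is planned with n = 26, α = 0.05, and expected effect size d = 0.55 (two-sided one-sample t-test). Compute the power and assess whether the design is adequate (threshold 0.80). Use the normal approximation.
Power ≈ 0.80; the study is adequately powered (power ≥ 0.80)

Power calculation (one-sample t-test, normal approximation):
z_β = d · √n - z_{α/2}
z_β = 0.55 · √26 - 1.960
z_β = 0.55 · 5.099 - 1.960
z_β = 0.844

Power = Φ(z_β) = Φ(0.844) ≈ 0.801

Effect size d = 0.55 is medium by Cohen's convention (0.2/0.5/0.8).

Threshold: power ≥ 0.80 is conventionally adequate.
Power ≈ 0.80 → the study is adequately powered (power ≥ 0.80).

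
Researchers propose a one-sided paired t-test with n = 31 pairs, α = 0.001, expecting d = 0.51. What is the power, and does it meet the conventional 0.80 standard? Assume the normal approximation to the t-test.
Power ≈ 0.40; the study is underpowered (power < 0.80)

Power calculation (paired t-test, normal approximation):
z_β = d · √n - z_α
z_β = 0.51 · √31 - 3.090
z_β = 0.51 · 5.568 - 3.090
z_β = -0.251

Power = Φ(z_β) = Φ(-0.251) ≈ 0.401

Effect size d = 0.51 is medium by Cohen's convention (0.2/0.5/0.8).

Threshold: power ≥ 0.80 is conventionally adequate.
Power ≈ 0.40 → the study is underpowered (power < 0.80).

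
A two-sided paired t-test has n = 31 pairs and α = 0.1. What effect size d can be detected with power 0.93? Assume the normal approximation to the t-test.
d ≈ 0.56

Minimum detectable effect (paired t-test, normal approximation):
d = (z_{α/2} + z_β) / √n
d = (1.645 + 1.476) / √31
d = 3.121 / 5.568
d ≈ 0.56

By Cohen's convention (0.2 small / 0.5 medium / 0.8 large): medium effect.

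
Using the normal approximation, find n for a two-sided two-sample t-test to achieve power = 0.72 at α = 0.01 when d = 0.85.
n = 28 per group

Sample size formula (two-sample t-test, normal approximation):
n = 2 · ((z_{α/2} + z_β) / d)²

z_{α/2} = 2.576 (for α = 0.01, two-sided)
z_β = 0.583 (for power = 0.72)
d = 0.85

n = 2 · ((2.576 + 0.583) / 0.85)²
n = 2 · (3.716)²
n ≈ 27.62
Round up to the next whole number: n = 28 per group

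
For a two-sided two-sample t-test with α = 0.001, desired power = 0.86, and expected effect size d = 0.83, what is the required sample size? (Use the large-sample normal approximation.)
n = 56 per group

Sample size formula (two-sample t-test, normal approximation):
n = 2 · ((z_{α/2} + z_β) / d)²

z_{α/2} = 3.291 (for α = 0.001, two-sided)
z_β = 1.080 (for power = 0.86)
d = 0.83

n = 2 · ((3.291 + 1.080) / 0.83)²
n = 2 · (5.266)²
n ≈ 55.46
Round up to the next whole number: n = 56 per group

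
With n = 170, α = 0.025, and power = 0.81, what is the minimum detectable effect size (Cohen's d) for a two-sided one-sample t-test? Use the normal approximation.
d ≈ 0.24

Minimum detectable effect (one-sample t-test, normal approximation):
d = (z_{α/2} + z_β) / √n
d = (2.241 + 0.878) / √170
d = 3.119 / 13.038
d ≈ 0.24

By Cohen's convention (0.2 small / 0.5 medium / 0.8 large): small effect.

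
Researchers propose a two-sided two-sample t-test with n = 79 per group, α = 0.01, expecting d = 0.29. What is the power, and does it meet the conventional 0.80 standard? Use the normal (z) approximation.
Power ≈ 0.23; the study is underpowered (power < 0.80)

Power calculation (two-sample t-test, normal approximation):
z_β = d · √(n/2) - z_{α/2}
z_β = 0.29 · √(79/2) - 2.576
z_β = 0.29 · 6.285 - 2.576
z_β = -0.753

Power = Φ(z_β) = Φ(-0.753) ≈ 0.226

Effect size d = 0.29 is small by Cohen's convention (0.2/0.5/0.8).

Threshold: power ≥ 0.80 is conventionally adequate.
Power ≈ 0.23 → the study is underpowered (power < 0.80).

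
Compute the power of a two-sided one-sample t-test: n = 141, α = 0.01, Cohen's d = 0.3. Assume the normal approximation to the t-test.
Power ≈ 0.84

Power calculation (one-sample t-test, normal approximation):
z_β = d · √n - z_{α/2}
z_β = 0.3 · √141 - 2.576
z_β = 0.3 · 11.874 - 2.576
z_β = 0.986

Power = Φ(z_β) = Φ(0.986) ≈ 0.838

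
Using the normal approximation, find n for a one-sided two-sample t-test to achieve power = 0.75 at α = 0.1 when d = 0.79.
n = 13 per group

Sample size formula (two-sample t-test, normal approximation):
n = 2 · ((z_α + z_β) / d)²

z_α = 1.282 (for α = 0.1, one-sided)
z_β = 0.674 (for power = 0.75)
d = 0.79

n = 2 · ((1.282 + 0.674) / 0.79)²
n = 2 · (2.476)²
n ≈ 12.26
Round up to the next whole number: n = 13 per group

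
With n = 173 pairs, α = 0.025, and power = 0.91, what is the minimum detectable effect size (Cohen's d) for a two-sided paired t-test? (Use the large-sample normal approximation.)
d ≈ 0.27

Minimum detectable effect (paired t-test, normal approximation):
d = (z_{α/2} + z_β) / √n
d = (2.241 + 1.341) / √173
d = 3.582 / 13.153
d ≈ 0.27

By Cohen's convention (0.2 small / 0.5 medium / 0.8 large): small effect.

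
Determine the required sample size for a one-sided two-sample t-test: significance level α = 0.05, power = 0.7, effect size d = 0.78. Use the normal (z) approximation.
n = 16 per group

Sample size formula (two-sample t-test, normal approximation):
n = 2 · ((z_α + z_β) / d)²

z_α = 1.645 (for α = 0.05, one-sided)
z_β = 0.524 (for power = 0.7)
d = 0.78

n = 2 · ((1.645 + 0.524) / 0.78)²
n = 2 · (2.781)²
n ≈ 15.47
Round up to the next whole number: n = 16 per group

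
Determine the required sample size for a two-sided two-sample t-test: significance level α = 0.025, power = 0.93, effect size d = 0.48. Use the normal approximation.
n = 120 per group

Sample size formula (two-sample t-test, normal approximation):
n = 2 · ((z_{α/2} + z_β) / d)²

z_{α/2} = 2.241 (for α = 0.025, two-sided)
z_β = 1.476 (for power = 0.93)
d = 0.48

n = 2 · ((2.241 + 1.476) / 0.48)²
n = 2 · (7.744)²
n ≈ 119.94
Round up to the next whole number: n = 120 per group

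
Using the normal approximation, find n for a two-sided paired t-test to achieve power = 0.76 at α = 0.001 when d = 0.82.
n = 24 pairs

Sample size formula (paired t-test, normal approximation):
n = ((z_{α/2} + z_β) / d)²

z_{α/2} = 3.291 (for α = 0.001, two-sided)
z_β = 0.706 (for power = 0.76)
d = 0.82

n = ((3.291 + 0.706) / 0.82)²
n = (4.874)²
n ≈ 23.76
Round up to the next whole number: n = 24 pairs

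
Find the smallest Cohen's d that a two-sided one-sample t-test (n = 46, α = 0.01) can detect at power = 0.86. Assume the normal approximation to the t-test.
d ≈ 0.54

Minimum detectable effect (one-sample t-test, normal approximation):
d = (z_{α/2} + z_β) / √n
d = (2.576 + 1.080) / √46
d = 3.656 / 6.782
d ≈ 0.54

By Cohen's convention (0.2 small / 0.5 medium / 0.8 large): medium effect.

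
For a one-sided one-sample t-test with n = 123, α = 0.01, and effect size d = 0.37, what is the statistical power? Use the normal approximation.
Power ≈ 0.96

Power calculation (one-sample t-test, normal approximation):
z_β = d · √n - z_α
z_β = 0.37 · √123 - 2.326
z_β = 0.37 · 11.091 - 2.326
z_β = 1.777

Power = Φ(z_β) = Φ(1.777) ≈ 0.962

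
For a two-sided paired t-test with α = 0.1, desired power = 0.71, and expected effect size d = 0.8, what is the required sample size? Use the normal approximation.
n = 8 pairs

Sample size formula (paired t-test, normal approximation):
n = ((z_{α/2} + z_β) / d)²

z_{α/2} = 1.645 (for α = 0.1, two-sided)
z_β = 0.553 (for power = 0.71)
d = 0.8

n = ((1.645 + 0.553) / 0.8)²
n = (2.748)²
n ≈ 7.55
Round up to the next whole number: n = 8 pairs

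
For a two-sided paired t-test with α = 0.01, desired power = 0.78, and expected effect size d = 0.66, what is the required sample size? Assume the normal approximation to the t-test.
n = 26 pairs

Sample size formula (paired t-test, normal approximation):
n = ((z_{α/2} + z_β) / d)²

z_{α/2} = 2.576 (for α = 0.01, two-sided)
z_β = 0.772 (for power = 0.78)
d = 0.66

n = ((2.576 + 0.772) / 0.66)²
n = (5.073)²
n ≈ 25.74
Round up to the next whole number: n = 26 pairs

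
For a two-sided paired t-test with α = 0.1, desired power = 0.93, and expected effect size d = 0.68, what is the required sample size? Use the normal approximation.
n = 22 pairs

Sample size formula (paired t-test, normal approximation):
n = ((z_{α/2} + z_β) / d)²

z_{α/2} = 1.645 (for α = 0.1, two-sided)
z_β = 1.476 (for power = 0.93)
d = 0.68

n = ((1.645 + 1.476) / 0.68)²
n = (4.590)²
n ≈ 21.07
Round up to the next whole number: n = 22 pairs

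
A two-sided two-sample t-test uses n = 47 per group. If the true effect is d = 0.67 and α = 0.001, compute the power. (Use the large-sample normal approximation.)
Power ≈ 0.48

Power calculation (two-sample t-test, normal approximation):
z_β = d · √(n/2) - z_{α/2}
z_β = 0.67 · √(47/2) - 3.291
z_β = 0.67 · 4.848 - 3.291
z_β = -0.043

Power = Φ(z_β) = Φ(-0.043) ≈ 0.483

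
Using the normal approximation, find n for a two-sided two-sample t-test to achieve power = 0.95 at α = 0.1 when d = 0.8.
n = 34 per group

Sample size formula (two-sample t-test, normal approximation):
n = 2 · ((z_{α/2} + z_β) / d)²

z_{α/2} = 1.645 (for α = 0.1, two-sided)
z_β = 1.645 (for power = 0.95)
d = 0.8

n = 2 · ((1.645 + 1.645) / 0.8)²
n = 2 · (4.113)²
n ≈ 33.83
Round up to the next whole number: n = 34 per group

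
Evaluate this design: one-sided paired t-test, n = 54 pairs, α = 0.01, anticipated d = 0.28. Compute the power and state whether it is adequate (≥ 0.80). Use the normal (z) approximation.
Power ≈ 0.39; the study is underpowered (power < 0.80)

Power calculation (paired t-test, normal approximation):
z_β = d · √n - z_α
z_β = 0.28 · √54 - 2.326
z_β = 0.28 · 7.348 - 2.326
z_β = -0.269

Power = Φ(z_β) = Φ(-0.269) ≈ 0.394

Effect size d = 0.28 is small by Cohen's convention (0.2/0.5/0.8).

Threshold: power ≥ 0.80 is conventionally adequate.
Power ≈ 0.39 → the study is underpowered (power < 0.80).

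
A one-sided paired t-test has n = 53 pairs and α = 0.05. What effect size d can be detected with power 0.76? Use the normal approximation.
d ≈ 0.32

Minimum detectable effect (paired t-test, normal approximation):
d = (z_α + z_β) / √n
d = (1.645 + 0.706) / √53
d = 2.351 / 7.280
d ≈ 0.32

By Cohen's convention (0.2 small / 0.5 medium / 0.8 large): small effect.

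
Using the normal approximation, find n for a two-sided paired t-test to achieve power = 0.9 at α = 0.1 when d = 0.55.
n = 29 pairs

Sample size formula (paired t-test, normal approximation):
n = ((z_{α/2} + z_β) / d)²

z_{α/2} = 1.645 (for α = 0.1, two-sided)
z_β = 1.282 (for power = 0.9)
d = 0.55

n = ((1.645 + 1.282) / 0.55)²
n = (5.322)²
n ≈ 28.32
Round up to the next whole number: n = 29 pairs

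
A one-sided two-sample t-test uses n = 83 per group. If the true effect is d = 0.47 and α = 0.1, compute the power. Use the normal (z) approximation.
Power ≈ 0.96

Power calculation (two-sample t-test, normal approximation):
z_β = d · √(n/2) - z_α
z_β = 0.47 · √(83/2) - 1.282
z_β = 0.47 · 6.442 - 1.282
z_β = 1.746

Power = Φ(z_β) = Φ(1.746) ≈ 0.960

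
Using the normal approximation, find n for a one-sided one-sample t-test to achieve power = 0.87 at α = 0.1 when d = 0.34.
n = 51

Sample size formula (one-sample t-test, normal approximation):
n = ((z_α + z_β) / d)²

z_α = 1.282 (for α = 0.1, one-sided)
z_β = 1.126 (for power = 0.87)
d = 0.34

n = ((1.282 + 1.126) / 0.34)²
n = (7.082)²
n ≈ 50.15
Round up to the next whole number: n = 51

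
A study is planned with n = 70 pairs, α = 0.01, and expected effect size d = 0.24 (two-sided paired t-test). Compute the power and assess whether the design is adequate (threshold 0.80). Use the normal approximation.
Power ≈ 0.29; the study is underpowered (power < 0.80)

Power calculation (paired t-test, normal approximation):
z_β = d · √n - z_{α/2}
z_β = 0.24 · √70 - 2.576
z_β = 0.24 · 8.367 - 2.576
z_β = -0.568

Power = Φ(z_β) = Φ(-0.568) ≈ 0.285

Effect size d = 0.24 is small by Cohen's convention (0.2/0.5/0.8).

Threshold: power ≥ 0.80 is conventionally adequate.
Power ≈ 0.29 → the study is underpowered (power < 0.80).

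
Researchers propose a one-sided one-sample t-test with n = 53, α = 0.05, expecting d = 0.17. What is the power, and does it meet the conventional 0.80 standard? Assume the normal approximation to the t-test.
Power ≈ 0.34; the study is underpowered (power < 0.80)

Power calculation (one-sample t-test, normal approximation):
z_β = d · √n - z_α
z_β = 0.17 · √53 - 1.645
z_β = 0.17 · 7.280 - 1.645
z_β = -0.407

Power = Φ(z_β) = Φ(-0.407) ≈ 0.342

Effect size d = 0.17 is very small by Cohen's convention (0.2/0.5/0.8).

Threshold: power ≥ 0.80 is conventionally adequate.
Power ≈ 0.34 → the study is underpowered (power < 0.80).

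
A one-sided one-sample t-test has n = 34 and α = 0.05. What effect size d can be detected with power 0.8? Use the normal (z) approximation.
d ≈ 0.43

Minimum detectable effect (one-sample t-test, normal approximation):
d = (z_α + z_β) / √n
d = (1.645 + 0.842) / √34
d = 2.486 / 5.831
d ≈ 0.43

By Cohen's convention (0.2 small / 0.5 medium / 0.8 large): small effect.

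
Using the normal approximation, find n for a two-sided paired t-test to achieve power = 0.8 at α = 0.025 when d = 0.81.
n = 15 pairs

Sample size formula (paired t-test, normal approximation):
n = ((z_{α/2} + z_β) / d)²

z_{α/2} = 2.241 (for α = 0.025, two-sided)
z_β = 0.842 (for power = 0.8)
d = 0.81

n = ((2.241 + 0.842) / 0.81)²
n = (3.806)²
n ≈ 14.49
Round up to the next whole number: n = 15 pairs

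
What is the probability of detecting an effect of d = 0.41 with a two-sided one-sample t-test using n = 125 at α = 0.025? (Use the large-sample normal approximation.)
Power ≈ 0.99

Power calculation (one-sample t-test, normal approximation):
z_β = d · √n - z_{α/2}
z_β = 0.41 · √125 - 2.241
z_β = 0.41 · 11.180 - 2.241
z_β = 2.343

Power = Φ(z_β) = Φ(2.343) ≈ 0.990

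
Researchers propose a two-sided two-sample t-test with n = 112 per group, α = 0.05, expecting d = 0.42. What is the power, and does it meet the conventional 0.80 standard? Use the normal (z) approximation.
Power ≈ 0.88; the study is adequately powered (power ≥ 0.80)

Power calculation (two-sample t-test, normal approximation):
z_β = d · √(n/2) - z_{α/2}
z_β = 0.42 · √(112/2) - 1.960
z_β = 0.42 · 7.483 - 1.960
z_β = 1.183

Power = Φ(z_β) = Φ(1.183) ≈ 0.882

Effect size d = 0.42 is small by Cohen's convention (0.2/0.5/0.8).

Threshold: power ≥ 0.80 is conventionally adequate.
Power ≈ 0.88 → the study is adequately powered (power ≥ 0.80).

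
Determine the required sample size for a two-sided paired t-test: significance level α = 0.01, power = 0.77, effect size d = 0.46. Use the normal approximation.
n = 52 pairs

Sample size formula (paired t-test, normal approximation):
n = ((z_{α/2} + z_β) / d)²

z_{α/2} = 2.576 (for α = 0.01, two-sided)
z_β = 0.739 (for power = 0.77)
d = 0.46

n = ((2.576 + 0.739) / 0.46)²
n = (7.207)²
n ≈ 51.94
Round up to the next whole number: n = 52 pairs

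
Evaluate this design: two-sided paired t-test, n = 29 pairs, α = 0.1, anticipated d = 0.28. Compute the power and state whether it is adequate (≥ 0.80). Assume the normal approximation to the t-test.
Power ≈ 0.45; the study is underpowered (power < 0.80)

Power calculation (paired t-test, normal approximation):
z_β = d · √n - z_{α/2}
z_β = 0.28 · √29 - 1.645
z_β = 0.28 · 5.385 - 1.645
z_β = -0.137

Power = Φ(z_β) = Φ(-0.137) ≈ 0.446

Effect size d = 0.28 is small by Cohen's convention (0.2/0.5/0.8).

Threshold: power ≥ 0.80 is conventionally adequate.
Power ≈ 0.45 → the study is underpowered (power < 0.80).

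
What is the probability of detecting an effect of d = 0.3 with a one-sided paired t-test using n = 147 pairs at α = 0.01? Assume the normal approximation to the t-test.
Power ≈ 0.91

Power calculation (paired t-test, normal approximation):
z_β = d · √n - z_α
z_β = 0.3 · √147 - 2.326
z_β = 0.3 · 12.124 - 2.326
z_β = 1.311

Power = Φ(z_β) = Φ(1.311) ≈ 0.905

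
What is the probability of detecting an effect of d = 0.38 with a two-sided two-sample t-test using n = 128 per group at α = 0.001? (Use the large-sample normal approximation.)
Power ≈ 0.40

Power calculation (two-sample t-test, normal approximation):
z_β = d · √(n/2) - z_{α/2}
z_β = 0.38 · √(128/2) - 3.291
z_β = 0.38 · 8.000 - 3.291
z_β = -0.251

Power = Φ(z_β) = Φ(-0.251) ≈ 0.401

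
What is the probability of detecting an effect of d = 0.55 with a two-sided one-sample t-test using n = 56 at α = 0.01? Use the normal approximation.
Power ≈ 0.94

Power calculation (one-sample t-test, normal approximation):
z_β = d · √n - z_{α/2}
z_β = 0.55 · √56 - 2.576
z_β = 0.55 · 7.483 - 2.576
z_β = 1.540

Power = Φ(z_β) = Φ(1.540) ≈ 0.938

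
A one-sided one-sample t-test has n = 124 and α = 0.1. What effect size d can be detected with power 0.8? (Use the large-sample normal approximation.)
d ≈ 0.19

Minimum detectable effect (one-sample t-test, normal approximation):
d = (z_α + z_β) / √n
d = (1.282 + 0.842) / √124
d = 2.123 / 11.136
d ≈ 0.19

By Cohen's convention (0.2 small / 0.5 medium / 0.8 large): very small effect.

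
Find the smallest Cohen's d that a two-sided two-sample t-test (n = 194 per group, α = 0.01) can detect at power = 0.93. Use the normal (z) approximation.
d ≈ 0.41

Minimum detectable effect (two-sample t-test, normal approximation):
d = (z_{α/2} + z_β) / √(n/2)
d = (2.576 + 1.476) / √(194/2)
d = 4.052 / 9.849
d ≈ 0.41

By Cohen's convention (0.2 small / 0.5 medium / 0.8 large): small effect.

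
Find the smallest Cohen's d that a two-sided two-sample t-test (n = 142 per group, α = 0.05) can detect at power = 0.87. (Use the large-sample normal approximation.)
d ≈ 0.37

Minimum detectable effect (two-sample t-test, normal approximation):
d = (z_{α/2} + z_β) / √(n/2)
d = (1.960 + 1.126) / √(142/2)
d = 3.086 / 8.426
d ≈ 0.37

By Cohen's convention (0.2 small / 0.5 medium / 0.8 large): small effect.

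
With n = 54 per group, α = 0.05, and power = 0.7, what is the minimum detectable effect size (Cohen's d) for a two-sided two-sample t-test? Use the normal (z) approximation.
d ≈ 0.48

Minimum detectable effect (two-sample t-test, normal approximation):
d = (z_{α/2} + z_β) / √(n/2)
d = (1.960 + 0.524) / √(54/2)
d = 2.484 / 5.196
d ≈ 0.48

By Cohen's convention (0.2 small / 0.5 medium / 0.8 large): small effect.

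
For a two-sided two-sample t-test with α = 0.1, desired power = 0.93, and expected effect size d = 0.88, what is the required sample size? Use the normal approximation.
n = 26 per group

Sample size formula (two-sample t-test, normal approximation):
n = 2 · ((z_{α/2} + z_β) / d)²

z_{α/2} = 1.645 (for α = 0.1, two-sided)
z_β = 1.476 (for power = 0.93)
d = 0.88

n = 2 · ((1.645 + 1.476) / 0.88)²
n = 2 · (3.547)²
n ≈ 25.16
Round up to the next whole number: n = 26 per group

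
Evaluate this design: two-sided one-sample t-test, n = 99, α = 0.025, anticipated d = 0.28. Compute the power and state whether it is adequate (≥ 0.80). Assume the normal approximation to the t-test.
Power ≈ 0.71; the study is underpowered (power < 0.80)

Power calculation (one-sample t-test, normal approximation):
z_β = d · √n - z_{α/2}
z_β = 0.28 · √99 - 2.241
z_β = 0.28 · 9.950 - 2.241
z_β = 0.545

Power = Φ(z_β) = Φ(0.545) ≈ 0.707

Effect size d = 0.28 is small by Cohen's convention (0.2/0.5/0.8).

Threshold: power ≥ 0.80 is conventionally adequate.
Power ≈ 0.71 → the study is underpowered (power < 0.80).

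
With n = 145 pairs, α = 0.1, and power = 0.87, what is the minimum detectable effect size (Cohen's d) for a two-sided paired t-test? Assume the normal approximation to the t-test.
d ≈ 0.23

Minimum detectable effect (paired t-test, normal approximation):
d = (z_{α/2} + z_β) / √n
d = (1.645 + 1.126) / √145
d = 2.771 / 12.042
d ≈ 0.23

By Cohen's convention (0.2 small / 0.5 medium / 0.8 large): small effect.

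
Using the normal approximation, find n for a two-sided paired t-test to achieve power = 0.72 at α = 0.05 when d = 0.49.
n = 27 pairs

Sample size formula (paired t-test, normal approximation):
n = ((z_{α/2} + z_β) / d)²

z_{α/2} = 1.960 (for α = 0.05, two-sided)
z_β = 0.583 (for power = 0.72)
d = 0.49

n = ((1.960 + 0.583) / 0.49)²
n = (5.190)²
n ≈ 26.94
Round up to the next whole number: n = 27 pairs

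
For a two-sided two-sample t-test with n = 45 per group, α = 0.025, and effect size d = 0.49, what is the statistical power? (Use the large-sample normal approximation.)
Power ≈ 0.53

Power calculation (two-sample t-test, normal approximation):
z_β = d · √(n/2) - z_{α/2}
z_β = 0.49 · √(45/2) - 2.241
z_β = 0.49 · 4.743 - 2.241
z_β = 0.083

Power = Φ(z_β) = Φ(0.083) ≈ 0.533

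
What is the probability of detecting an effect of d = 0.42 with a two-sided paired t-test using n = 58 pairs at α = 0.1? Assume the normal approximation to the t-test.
Power ≈ 0.94

Power calculation (paired t-test, normal approximation):
z_β = d · √n - z_{α/2}
z_β = 0.42 · √58 - 1.645
z_β = 0.42 · 7.616 - 1.645
z_β = 1.554

Power = Φ(z_β) = Φ(1.554) ≈ 0.940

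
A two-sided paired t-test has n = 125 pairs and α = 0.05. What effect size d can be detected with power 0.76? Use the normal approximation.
d ≈ 0.24

Minimum detectable effect (paired t-test, normal approximation):
d = (z_{α/2} + z_β) / √n
d = (1.960 + 0.706) / √125
d = 2.666 / 11.180
d ≈ 0.24

By Cohen's convention (0.2 small / 0.5 medium / 0.8 large): small effect.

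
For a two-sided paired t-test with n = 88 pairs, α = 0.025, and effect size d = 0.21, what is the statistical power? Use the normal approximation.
Power ≈ 0.39

Power calculation (paired t-test, normal approximation):
z_β = d · √n - z_{α/2}
z_β = 0.21 · √88 - 2.241
z_β = 0.21 · 9.381 - 2.241
z_β = -0.271

Power = Φ(z_β) = Φ(-0.271) ≈ 0.393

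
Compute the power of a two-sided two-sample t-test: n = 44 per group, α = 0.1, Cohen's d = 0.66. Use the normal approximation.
Power ≈ 0.93

Power calculation (two-sample t-test, normal approximation):
z_β = d · √(n/2) - z_{α/2}
z_β = 0.66 · √(44/2) - 1.645
z_β = 0.66 · 4.690 - 1.645
z_β = 1.451

Power = Φ(z_β) = Φ(1.451) ≈ 0.927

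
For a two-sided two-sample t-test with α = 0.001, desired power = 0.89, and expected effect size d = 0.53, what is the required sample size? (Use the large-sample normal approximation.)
n = 146 per group

Sample size formula (two-sample t-test, normal approximation):
n = 2 · ((z_{α/2} + z_β) / d)²

z_{α/2} = 3.291 (for α = 0.001, two-sided)
z_β = 1.227 (for power = 0.89)
d = 0.53

n = 2 · ((3.291 + 1.227) / 0.53)²
n = 2 · (8.525)²
n ≈ 145.35
Round up to the next whole number: n = 146 per group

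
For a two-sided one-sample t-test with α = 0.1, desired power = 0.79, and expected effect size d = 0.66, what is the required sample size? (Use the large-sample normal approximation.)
n = 14

Sample size formula (one-sample t-test, normal approximation):
n = ((z_{α/2} + z_β) / d)²

z_{α/2} = 1.645 (for α = 0.1, two-sided)
z_β = 0.806 (for power = 0.79)
d = 0.66

n = ((1.645 + 0.806) / 0.66)²
n = (3.714)²
n ≈ 13.79
Round up to the next whole number: n = 14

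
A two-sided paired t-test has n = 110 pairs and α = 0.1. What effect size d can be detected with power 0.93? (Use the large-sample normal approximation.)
d ≈ 0.30

Minimum detectable effect (paired t-test, normal approximation):
d = (z_{α/2} + z_β) / √n
d = (1.645 + 1.476) / √110
d = 3.121 / 10.488
d ≈ 0.30

By Cohen's convention (0.2 small / 0.5 medium / 0.8 large): small effect.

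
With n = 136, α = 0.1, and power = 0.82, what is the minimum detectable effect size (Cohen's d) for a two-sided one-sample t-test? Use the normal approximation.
d ≈ 0.22

Minimum detectable effect (one-sample t-test, normal approximation):
d = (z_{α/2} + z_β) / √n
d = (1.645 + 0.915) / √136
d = 2.560 / 11.662
d ≈ 0.22

By Cohen's convention (0.2 small / 0.5 medium / 0.8 large): small effect.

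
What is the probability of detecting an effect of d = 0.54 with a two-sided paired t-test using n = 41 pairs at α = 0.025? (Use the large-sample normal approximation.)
Power ≈ 0.89

Power calculation (paired t-test, normal approximation):
z_β = d · √n - z_{α/2}
z_β = 0.54 · √41 - 2.241
z_β = 0.54 · 6.403 - 2.241
z_β = 1.216

Power = Φ(z_β) = Φ(1.216) ≈ 0.888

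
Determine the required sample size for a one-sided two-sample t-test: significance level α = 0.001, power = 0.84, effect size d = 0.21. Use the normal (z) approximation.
n = 757 per group

Sample size formula (two-sample t-test, normal approximation):
n = 2 · ((z_α + z_β) / d)²

z_α = 3.090 (for α = 0.001, one-sided)
z_β = 0.994 (for power = 0.84)
d = 0.21

n = 2 · ((3.090 + 0.994) / 0.21)²
n = 2 · (19.448)²
n ≈ 756.45
Round up to the next whole number: n = 757 per group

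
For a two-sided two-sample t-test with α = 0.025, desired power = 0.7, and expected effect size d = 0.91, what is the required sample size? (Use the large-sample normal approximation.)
n = 19 per group

Sample size formula (two-sample t-test, normal approximation):
n = 2 · ((z_{α/2} + z_β) / d)²

z_{α/2} = 2.241 (for α = 0.025, two-sided)
z_β = 0.524 (for power = 0.7)
d = 0.91

n = 2 · ((2.241 + 0.524) / 0.91)²
n = 2 · (3.038)²
n ≈ 18.46
Round up to the next whole number: n = 19 per group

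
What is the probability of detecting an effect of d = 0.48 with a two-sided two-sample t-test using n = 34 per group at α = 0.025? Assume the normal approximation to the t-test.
Power ≈ 0.40

Power calculation (two-sample t-test, normal approximation):
z_β = d · √(n/2) - z_{α/2}
z_β = 0.48 · √(34/2) - 2.241
z_β = 0.48 · 4.123 - 2.241
z_β = -0.262

Power = Φ(z_β) = Φ(-0.262) ≈ 0.397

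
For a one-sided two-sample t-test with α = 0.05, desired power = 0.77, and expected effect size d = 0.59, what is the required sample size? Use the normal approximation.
n = 33 per group

Sample size formula (two-sample t-test, normal approximation):
n = 2 · ((z_α + z_β) / d)²

z_α = 1.645 (for α = 0.05, one-sided)
z_β = 0.739 (for power = 0.77)
d = 0.59

n = 2 · ((1.645 + 0.739) / 0.59)²
n = 2 · (4.041)²
n ≈ 32.66
Round up to the next whole number: n = 33 per group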